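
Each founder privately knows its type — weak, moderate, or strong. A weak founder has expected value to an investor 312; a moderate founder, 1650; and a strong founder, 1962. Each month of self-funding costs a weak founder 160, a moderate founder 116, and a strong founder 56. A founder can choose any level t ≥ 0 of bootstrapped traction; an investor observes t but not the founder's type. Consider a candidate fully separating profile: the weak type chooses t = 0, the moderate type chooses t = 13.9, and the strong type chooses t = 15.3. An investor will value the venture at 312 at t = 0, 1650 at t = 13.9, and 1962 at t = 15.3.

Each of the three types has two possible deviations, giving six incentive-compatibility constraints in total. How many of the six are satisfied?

4

Strong (own payoff 1962 − 56×15.3 = 1105.2): to t=0 gives 312 → no gain ✓; to t=13.9 gives 1650 − 56×13.9 = 871.6 → no gain ✓.
Weak (own payoff 312): to t=13.9 gives 1650 − 160×13.9 = -574 → no gain ✓; to t=15.3 gives 1962 − 160×15.3 = -486 → no gain ✓.
Moderate (own payoff 1650 − 116×13.9 = 37.6): to t=0 gives 312 → profitable ✗; to t=15.3 gives 1962 − 116×15.3 = 187.2 → profitable ✗.
4 of the 6 constraints hold; not an equilibrium.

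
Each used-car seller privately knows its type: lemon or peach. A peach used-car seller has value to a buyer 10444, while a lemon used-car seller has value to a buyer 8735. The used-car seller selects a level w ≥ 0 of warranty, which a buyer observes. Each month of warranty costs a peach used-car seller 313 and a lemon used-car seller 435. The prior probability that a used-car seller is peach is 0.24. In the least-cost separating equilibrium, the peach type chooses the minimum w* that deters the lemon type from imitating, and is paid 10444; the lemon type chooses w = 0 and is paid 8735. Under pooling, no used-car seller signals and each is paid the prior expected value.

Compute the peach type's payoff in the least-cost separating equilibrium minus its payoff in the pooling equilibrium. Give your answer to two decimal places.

69.15

Least-cost separating signal: w* solves 8735 = 10444 − 435·w*, so w* = (10444 − 8735)/435 ≈ 3.9287.
Peach type's separating payoff: 10444 − 313 × w* = 10444 − 313 × (10444 − 8735)/435 = 10444 − 534917/435 ≈ 9214.3057.
Pooling payoff: 0.24 × 10444 + 0.76 × 8735 = 9145.16.
Difference: 9214.3057 − 9145.16 = 69.1457, i.e. 69.15 to two decimal places.
The peach type prefers to separate.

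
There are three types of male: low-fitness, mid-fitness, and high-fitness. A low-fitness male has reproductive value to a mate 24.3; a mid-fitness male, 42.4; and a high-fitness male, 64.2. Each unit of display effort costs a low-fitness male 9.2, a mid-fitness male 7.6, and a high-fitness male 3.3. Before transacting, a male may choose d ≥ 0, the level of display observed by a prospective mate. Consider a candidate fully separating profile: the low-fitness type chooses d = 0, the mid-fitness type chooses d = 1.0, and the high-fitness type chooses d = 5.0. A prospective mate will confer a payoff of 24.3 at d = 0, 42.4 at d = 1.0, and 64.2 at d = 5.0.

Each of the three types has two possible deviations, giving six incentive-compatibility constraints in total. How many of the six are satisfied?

5

Mid-fitness (own payoff 42.4 − 7.6×1.0 = 34.8): to d=0 gives 24.3 → no gain ✓; to d=5.0 gives 64.2 − 7.6×5.0 = 26.2 → no gain ✓.
High-fitness (own payoff 64.2 − 3.3×5.0 = 47.7): to d=0 gives 24.3 → no gain ✓; to d=1.0 gives 42.4 − 3.3×1.0 = 39.1 → no gain ✓.
Low-fitness (own payoff 24.3): to d=1.0 gives 42.4 − 9.2×1.0 = 33.2 → profitable ✗; to d=5.0 gives 64.2 − 9.2×5.0 = 18.2 → no gain ✓.
5 of the 6 constraints hold; not an equilibrium.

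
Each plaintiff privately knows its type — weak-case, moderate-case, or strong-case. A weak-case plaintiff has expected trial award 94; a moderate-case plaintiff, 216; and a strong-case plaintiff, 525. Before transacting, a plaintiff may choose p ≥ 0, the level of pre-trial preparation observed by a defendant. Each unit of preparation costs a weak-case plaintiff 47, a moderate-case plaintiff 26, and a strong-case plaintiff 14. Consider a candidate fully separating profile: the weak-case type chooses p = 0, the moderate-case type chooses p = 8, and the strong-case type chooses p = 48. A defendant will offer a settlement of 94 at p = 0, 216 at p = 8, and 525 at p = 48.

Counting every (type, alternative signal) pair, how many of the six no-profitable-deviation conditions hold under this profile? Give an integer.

3

Strong-case (own payoff 525 − 14×48 = -147): to p=0 gives 94 → profitable ✗; to p=8 gives 216 − 14×8 = 104 → profitable ✗.
Weak-case (own payoff 94): to p=8 gives 216 − 47×8 = -160 → no gain ✓; to p=48 gives 525 − 47×48 = -1731 → no gain ✓.
Moderate-case (own payoff 216 − 26×8 = 8): to p=0 gives 94 → profitable ✗; to p=48 gives 525 − 26×48 = -723 → no gain ✓.
3 of the 6 constraints hold; not an equilibrium.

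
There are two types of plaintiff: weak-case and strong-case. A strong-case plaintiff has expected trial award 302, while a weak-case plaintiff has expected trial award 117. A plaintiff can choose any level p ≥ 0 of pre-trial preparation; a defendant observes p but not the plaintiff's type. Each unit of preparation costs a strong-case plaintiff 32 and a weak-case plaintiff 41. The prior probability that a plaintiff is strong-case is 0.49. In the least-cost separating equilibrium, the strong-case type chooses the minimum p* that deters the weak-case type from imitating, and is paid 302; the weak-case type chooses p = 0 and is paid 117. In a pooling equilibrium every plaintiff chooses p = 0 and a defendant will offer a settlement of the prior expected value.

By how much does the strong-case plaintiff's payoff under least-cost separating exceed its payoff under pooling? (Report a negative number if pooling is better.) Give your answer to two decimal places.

Least-cost separating signal: p* solves 117 = 302 − 41·p*, so p* = (302 − 117)/41 ≈ 4.5122.
Strong-case type's separating payoff: 302 − 32 × p* = 302 − 32 × (302 − 117)/41 = 302 − 5920/41 ≈ 157.6098.
Pooling payoff: 0.49 × 302 + 0.51 × 117 = 207.65.
Difference: 157.6098 − 207.65 = -50.0402, i.e. -50.04 to two decimal places.
The strong-case type would prefer the pooling outcome.

-50.04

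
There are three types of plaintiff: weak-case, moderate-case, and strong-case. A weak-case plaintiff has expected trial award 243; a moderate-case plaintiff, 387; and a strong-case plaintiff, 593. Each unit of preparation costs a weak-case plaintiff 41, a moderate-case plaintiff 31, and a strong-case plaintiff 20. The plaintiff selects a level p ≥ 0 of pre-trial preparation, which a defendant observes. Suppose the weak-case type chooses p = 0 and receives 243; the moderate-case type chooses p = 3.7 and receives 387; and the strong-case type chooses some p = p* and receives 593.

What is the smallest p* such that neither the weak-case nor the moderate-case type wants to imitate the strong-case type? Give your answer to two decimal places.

10.35

Moderate-case type (on-path payoff 387 − 31×3.7 = 272.3) won't mimic when 272.3 ≥ 593 − 31·p*, i.e. p* ≥ 10.35.
Weak-case type (on-path payoff 243) won't mimic when 243 ≥ 593 − 41·p*, i.e. p* ≥ 8.54.
Both must hold, so p* = max(8.54, 10.35) = 10.35. The moderate-case type's constraint binds.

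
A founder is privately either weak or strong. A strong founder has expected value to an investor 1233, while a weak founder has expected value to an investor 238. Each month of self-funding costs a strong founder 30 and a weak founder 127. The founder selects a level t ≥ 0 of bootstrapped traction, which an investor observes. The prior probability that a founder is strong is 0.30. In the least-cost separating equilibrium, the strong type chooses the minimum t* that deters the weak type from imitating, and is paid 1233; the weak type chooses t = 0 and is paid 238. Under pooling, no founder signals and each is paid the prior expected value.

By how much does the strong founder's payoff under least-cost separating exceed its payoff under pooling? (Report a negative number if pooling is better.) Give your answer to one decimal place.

461.5

Least-cost separating signal: t* solves 238 = 1233 − 127·t*, so t* = (1233 − 238)/127 ≈ 7.8346.
Strong type's separating payoff: 1233 − 30 × t* = 1233 − 30 × (1233 − 238)/127 = 1233 − 29850/127 ≈ 997.961.
Pooling payoff: 0.30 × 1233 + 0.70 × 238 = 536.5.
Difference: 997.961 − 536.5 = 461.461, i.e. 461.5 to one decimal place.
The strong type prefers to separate.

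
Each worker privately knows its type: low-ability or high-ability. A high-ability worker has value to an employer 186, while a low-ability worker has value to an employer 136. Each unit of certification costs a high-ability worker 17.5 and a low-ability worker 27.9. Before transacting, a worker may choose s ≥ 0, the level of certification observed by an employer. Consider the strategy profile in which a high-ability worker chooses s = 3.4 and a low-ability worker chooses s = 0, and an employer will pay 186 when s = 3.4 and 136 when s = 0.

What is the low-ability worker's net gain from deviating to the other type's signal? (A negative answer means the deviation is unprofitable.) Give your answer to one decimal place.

-44.9

Playing s = 0 the low-ability worker receives 136.
Deviating to s = 3.4 brings payment 186 at cost 27.9 × 3.4 = 94.86, netting 91.14.
Gain from deviating: 91.14 − 136 = -44.86, i.e. -44.9 to one decimal place.
The gain is negative, so the low-ability type's incentive-compatibility constraint is satisfied.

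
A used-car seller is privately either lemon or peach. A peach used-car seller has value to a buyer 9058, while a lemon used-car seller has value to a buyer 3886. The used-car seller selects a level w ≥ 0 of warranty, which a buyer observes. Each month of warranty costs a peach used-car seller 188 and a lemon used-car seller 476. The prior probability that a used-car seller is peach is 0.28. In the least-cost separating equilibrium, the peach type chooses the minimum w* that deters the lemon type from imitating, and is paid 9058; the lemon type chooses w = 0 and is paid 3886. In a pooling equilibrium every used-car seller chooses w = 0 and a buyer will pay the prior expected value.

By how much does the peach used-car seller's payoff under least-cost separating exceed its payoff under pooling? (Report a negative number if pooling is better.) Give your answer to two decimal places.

1681.12

Least-cost separating signal: w* solves 3886 = 9058 − 476·w*, so w* = (9058 − 3886)/476 ≈ 10.8655.
Peach type's separating payoff: 9058 − 188 × w* = 9058 − 188 × (9058 − 3886)/476 = 9058 − 972336/476 ≈ 7015.2773.
Pooling payoff: 0.28 × 9058 + 0.72 × 3886 = 5334.16.
Difference: 7015.2773 − 5334.16 = 1681.1173, i.e. 1681.12 to two decimal places.
The peach type prefers to separate.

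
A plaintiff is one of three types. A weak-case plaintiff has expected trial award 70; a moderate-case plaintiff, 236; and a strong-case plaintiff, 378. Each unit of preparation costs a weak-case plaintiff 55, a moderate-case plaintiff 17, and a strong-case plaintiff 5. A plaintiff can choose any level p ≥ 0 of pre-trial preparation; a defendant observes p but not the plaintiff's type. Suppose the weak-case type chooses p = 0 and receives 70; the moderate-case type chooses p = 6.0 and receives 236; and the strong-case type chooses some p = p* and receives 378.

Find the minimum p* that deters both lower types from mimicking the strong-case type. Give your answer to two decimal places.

14.35

Moderate-case type (on-path payoff 236 − 17×6.0 = 134) won't mimic when 134 ≥ 378 − 17·p*, i.e. p* ≥ 14.35.
Weak-case type (on-path payoff 70) won't mimic when 70 ≥ 378 − 55·p*, i.e. p* ≥ 5.60.
Both must hold, so p* = max(5.60, 14.35) = 14.35. The moderate-case type's constraint binds.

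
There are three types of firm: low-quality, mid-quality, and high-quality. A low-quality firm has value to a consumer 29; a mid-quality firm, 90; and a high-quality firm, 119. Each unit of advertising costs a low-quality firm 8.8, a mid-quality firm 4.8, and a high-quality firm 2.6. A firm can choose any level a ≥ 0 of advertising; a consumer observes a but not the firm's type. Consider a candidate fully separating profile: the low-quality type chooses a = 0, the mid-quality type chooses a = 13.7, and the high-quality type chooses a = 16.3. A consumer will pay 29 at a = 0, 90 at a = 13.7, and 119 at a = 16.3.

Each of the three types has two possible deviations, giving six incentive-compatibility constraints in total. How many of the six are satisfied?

4

High-quality (own payoff 119 − 2.6×16.3 = 76.62): to a=0 gives 29 → no gain ✓; to a=13.7 gives 90 − 2.6×13.7 = 54.38 → no gain ✓.
Low-quality (own payoff 29): to a=13.7 gives 90 − 8.8×13.7 = -30.56 → no gain ✓; to a=16.3 gives 119 − 8.8×16.3 = -24.44 → no gain ✓.
Mid-quality (own payoff 90 − 4.8×13.7 = 24.24): to a=0 gives 29 → profitable ✗; to a=16.3 gives 119 − 4.8×16.3 = 40.76 → profitable ✗.
4 of the 6 constraints hold; not an equilibrium.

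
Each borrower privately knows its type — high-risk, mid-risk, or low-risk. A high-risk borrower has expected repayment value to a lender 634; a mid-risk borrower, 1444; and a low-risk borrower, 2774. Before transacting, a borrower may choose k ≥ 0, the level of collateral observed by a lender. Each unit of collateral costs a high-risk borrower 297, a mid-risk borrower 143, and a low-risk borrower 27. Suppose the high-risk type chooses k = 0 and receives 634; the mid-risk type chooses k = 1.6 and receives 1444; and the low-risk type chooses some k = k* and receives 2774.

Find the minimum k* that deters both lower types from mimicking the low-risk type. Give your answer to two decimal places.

Mid-risk type (on-path payoff 1444 − 143×1.6 = 1215.2) won't mimic when 1215.2 ≥ 2774 − 143·k*, i.e. k* ≥ 10.90.
High-risk type (on-path payoff 634) won't mimic when 634 ≥ 2774 − 297·k*, i.e. k* ≥ 7.21.
Both must hold, so k* = max(7.21, 10.90) = 10.90. The mid-risk type's constraint binds.

10.90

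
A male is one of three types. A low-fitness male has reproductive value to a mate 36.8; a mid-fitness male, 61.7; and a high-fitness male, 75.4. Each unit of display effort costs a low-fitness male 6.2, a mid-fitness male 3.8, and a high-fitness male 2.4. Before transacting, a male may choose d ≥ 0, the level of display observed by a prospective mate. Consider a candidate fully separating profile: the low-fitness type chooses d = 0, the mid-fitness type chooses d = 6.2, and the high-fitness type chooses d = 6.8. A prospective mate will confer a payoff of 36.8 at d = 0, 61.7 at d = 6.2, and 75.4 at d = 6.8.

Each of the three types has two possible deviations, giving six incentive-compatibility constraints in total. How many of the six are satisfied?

5

Low-fitness (own payoff 36.8): to d=6.2 gives 61.7 − 6.2×6.2 = 23.26 → no gain ✓; to d=6.8 gives 75.4 − 6.2×6.8 = 33.24 → no gain ✓.
High-fitness (own payoff 75.4 − 2.4×6.8 = 59.08): to d=0 gives 36.8 → no gain ✓; to d=6.2 gives 61.7 − 2.4×6.2 = 46.82 → no gain ✓.
Mid-fitness (own payoff 61.7 − 3.8×6.2 = 38.14): to d=0 gives 36.8 → no gain ✓; to d=6.8 gives 75.4 − 3.8×6.8 = 49.56 → profitable ✗.
5 of the 6 constraints hold; not an equilibrium.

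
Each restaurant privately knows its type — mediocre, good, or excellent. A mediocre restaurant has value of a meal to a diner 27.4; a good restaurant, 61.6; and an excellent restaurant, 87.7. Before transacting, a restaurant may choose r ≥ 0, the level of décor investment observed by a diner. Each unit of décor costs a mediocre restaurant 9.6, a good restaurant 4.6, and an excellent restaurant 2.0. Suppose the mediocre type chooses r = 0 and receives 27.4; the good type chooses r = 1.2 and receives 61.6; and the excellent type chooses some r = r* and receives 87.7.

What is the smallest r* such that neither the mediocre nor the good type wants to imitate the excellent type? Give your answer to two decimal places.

6.87

Mediocre type (on-path payoff 27.4) won't mimic when 27.4 ≥ 87.7 − 9.6·r*, i.e. r* ≥ 6.28.
Good type (on-path payoff 61.6 − 4.6×1.2 = 56.08) won't mimic when 56.08 ≥ 87.7 − 4.6·r*, i.e. r* ≥ 6.87.
Both must hold, so r* = max(6.28, 6.87) = 6.87. The good type's constraint binds.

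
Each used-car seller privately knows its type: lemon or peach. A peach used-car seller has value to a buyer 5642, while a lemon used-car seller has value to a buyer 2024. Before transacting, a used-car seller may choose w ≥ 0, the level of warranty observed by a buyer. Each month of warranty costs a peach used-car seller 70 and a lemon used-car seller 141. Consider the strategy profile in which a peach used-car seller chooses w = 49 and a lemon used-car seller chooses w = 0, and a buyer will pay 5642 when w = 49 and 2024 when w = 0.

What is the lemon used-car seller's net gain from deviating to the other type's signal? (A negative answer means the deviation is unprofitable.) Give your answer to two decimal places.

-3291.00

Playing w = 0 the lemon used-car seller receives 2024.
Deviating to w = 49 brings payment 5642 at cost 141 × 49 = 6909, netting -1267.
Gain from deviating: -1267 − 2024 = -3291.00.
The gain is negative, so the lemon type's incentive-compatibility constraint is satisfied.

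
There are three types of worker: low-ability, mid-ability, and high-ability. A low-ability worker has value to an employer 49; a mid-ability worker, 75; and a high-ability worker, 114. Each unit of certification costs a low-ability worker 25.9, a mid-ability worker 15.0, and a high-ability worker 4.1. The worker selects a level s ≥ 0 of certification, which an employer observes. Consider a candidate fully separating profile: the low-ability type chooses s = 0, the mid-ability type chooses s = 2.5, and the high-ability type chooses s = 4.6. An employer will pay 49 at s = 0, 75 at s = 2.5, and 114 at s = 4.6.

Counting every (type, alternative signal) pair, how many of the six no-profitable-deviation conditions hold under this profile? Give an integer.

4

Low-ability (own payoff 49): to s=2.5 gives 75 − 25.9×2.5 = 10.25 → no gain ✓; to s=4.6 gives 114 − 25.9×4.6 = -5.14 → no gain ✓.
Mid-ability (own payoff 75 − 15.0×2.5 = 37.5): to s=0 gives 49 → profitable ✗; to s=4.6 gives 114 − 15.0×4.6 = 45 → profitable ✗.
High-ability (own payoff 114 − 4.1×4.6 = 95.14): to s=0 gives 49 → no gain ✓; to s=2.5 gives 75 − 4.1×2.5 = 64.75 → no gain ✓.
4 of the 6 constraints hold; not an equilibrium.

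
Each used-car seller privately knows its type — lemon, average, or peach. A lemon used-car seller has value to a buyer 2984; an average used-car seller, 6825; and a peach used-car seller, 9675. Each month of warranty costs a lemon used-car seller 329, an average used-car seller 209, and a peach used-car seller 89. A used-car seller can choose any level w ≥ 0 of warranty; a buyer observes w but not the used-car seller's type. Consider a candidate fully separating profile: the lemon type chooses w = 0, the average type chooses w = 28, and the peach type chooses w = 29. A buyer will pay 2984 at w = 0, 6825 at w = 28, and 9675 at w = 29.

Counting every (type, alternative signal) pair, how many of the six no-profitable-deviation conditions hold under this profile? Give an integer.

4

Peach (own payoff 9675 − 89×29 = 7094): to w=0 gives 2984 → no gain ✓; to w=28 gives 6825 − 89×28 = 4333 → no gain ✓.
Average (own payoff 6825 − 209×28 = 973): to w=0 gives 2984 → profitable ✗; to w=29 gives 9675 − 209×29 = 3614 → profitable ✗.
Lemon (own payoff 2984): to w=28 gives 6825 − 329×28 = -2387 → no gain ✓; to w=29 gives 9675 − 329×29 = 134 → no gain ✓.
4 of the 6 constraints hold; not an equilibrium.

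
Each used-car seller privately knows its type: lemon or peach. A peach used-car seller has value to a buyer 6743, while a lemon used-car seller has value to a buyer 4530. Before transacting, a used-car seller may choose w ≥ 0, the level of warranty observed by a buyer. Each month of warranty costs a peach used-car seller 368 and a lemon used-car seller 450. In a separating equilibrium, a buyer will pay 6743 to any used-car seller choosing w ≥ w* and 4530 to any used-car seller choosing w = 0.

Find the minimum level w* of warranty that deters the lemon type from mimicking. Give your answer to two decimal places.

4.92

A lemon used-car seller choosing w = 0 receives 4530.
Imitating at w* instead would pay 6743 at cost 450·w*, netting 6743 − 450·w*.
Indifference: 4530 = 6743 − 450·w*, so w* = (6743 − 4530) / 450 ≈ 4.92.
This is the lemon type's binding incentive-compatibility constraint; any w ≥ 4.92 sustains separation on that side.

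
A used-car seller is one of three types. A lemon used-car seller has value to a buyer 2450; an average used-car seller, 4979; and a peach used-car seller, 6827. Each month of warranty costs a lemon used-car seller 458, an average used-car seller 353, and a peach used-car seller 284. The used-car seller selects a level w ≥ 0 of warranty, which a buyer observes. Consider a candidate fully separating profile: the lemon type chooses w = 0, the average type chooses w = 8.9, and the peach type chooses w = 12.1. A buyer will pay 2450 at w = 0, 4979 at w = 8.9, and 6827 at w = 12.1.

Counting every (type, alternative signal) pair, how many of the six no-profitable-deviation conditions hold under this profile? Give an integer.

4

Lemon (own payoff 2450): to w=8.9 gives 4979 − 458×8.9 = 902.8 → no gain ✓; to w=12.1 gives 6827 − 458×12.1 = 1285.2 → no gain ✓.
Peach (own payoff 6827 − 284×12.1 = 3390.6): to w=0 gives 2450 → no gain ✓; to w=8.9 gives 4979 − 284×8.9 = 2451.4 → no gain ✓.
Average (own payoff 4979 − 353×8.9 = 1837.3): to w=0 gives 2450 → profitable ✗; to w=12.1 gives 6827 − 353×12.1 = 2555.7 → profitable ✗.
4 of the 6 constraints hold; not an equilibrium.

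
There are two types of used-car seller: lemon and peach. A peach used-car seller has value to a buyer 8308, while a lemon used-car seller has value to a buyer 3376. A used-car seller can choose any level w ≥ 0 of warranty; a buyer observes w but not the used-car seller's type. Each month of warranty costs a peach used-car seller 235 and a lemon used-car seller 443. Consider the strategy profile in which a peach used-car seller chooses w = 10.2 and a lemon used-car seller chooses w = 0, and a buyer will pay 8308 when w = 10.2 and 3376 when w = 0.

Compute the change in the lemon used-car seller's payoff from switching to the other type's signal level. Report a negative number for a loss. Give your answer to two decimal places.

413.40

Playing w = 0 the lemon used-car seller receives 3376.
Deviating to w = 10.2 brings payment 8308 at cost 443 × 10.2 = 4518.6, netting 3789.4.
Gain from deviating: 3789.4 − 3376 = 413.40.
The gain is positive, so the lemon type's incentive-compatibility constraint is violated — this profile is not a separating equilibrium.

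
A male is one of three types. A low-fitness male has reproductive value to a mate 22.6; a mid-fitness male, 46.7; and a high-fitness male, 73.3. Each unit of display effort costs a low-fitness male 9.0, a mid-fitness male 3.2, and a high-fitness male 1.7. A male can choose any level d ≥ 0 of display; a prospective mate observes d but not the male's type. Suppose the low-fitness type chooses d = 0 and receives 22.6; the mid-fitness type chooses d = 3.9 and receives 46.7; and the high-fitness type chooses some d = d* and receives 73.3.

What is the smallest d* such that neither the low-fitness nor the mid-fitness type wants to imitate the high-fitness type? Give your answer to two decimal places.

Mid-fitness type (on-path payoff 46.7 − 3.2×3.9 = 34.22) won't mimic when 34.22 ≥ 73.3 − 3.2·d*, i.e. d* ≥ 12.21.
Low-fitness type (on-path payoff 22.6) won't mimic when 22.6 ≥ 73.3 − 9.0·d*, i.e. d* ≥ 5.63.
Both must hold, so d* = max(5.63, 12.21) = 12.21. The mid-fitness type's constraint binds.

12.21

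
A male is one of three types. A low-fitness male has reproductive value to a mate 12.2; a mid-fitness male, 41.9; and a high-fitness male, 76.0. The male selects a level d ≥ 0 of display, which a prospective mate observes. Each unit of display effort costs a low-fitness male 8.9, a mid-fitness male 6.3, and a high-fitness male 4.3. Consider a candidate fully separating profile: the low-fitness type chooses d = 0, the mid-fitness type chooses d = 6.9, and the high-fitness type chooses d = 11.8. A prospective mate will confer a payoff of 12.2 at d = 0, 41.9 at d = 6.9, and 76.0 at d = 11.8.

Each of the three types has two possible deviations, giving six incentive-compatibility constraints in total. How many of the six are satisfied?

4

High-fitness (own payoff 76.0 − 4.3×11.8 = 25.26): to d=0 gives 12.2 → no gain ✓; to d=6.9 gives 41.9 − 4.3×6.9 = 12.23 → no gain ✓.
Mid-fitness (own payoff 41.9 − 6.3×6.9 = -1.57): to d=0 gives 12.2 → profitable ✗; to d=11.8 gives 76.0 − 6.3×11.8 = 1.66 → profitable ✗.
Low-fitness (own payoff 12.2): to d=6.9 gives 41.9 − 8.9×6.9 = -19.51 → no gain ✓; to d=11.8 gives 76.0 − 8.9×11.8 = -29.02 → no gain ✓.
4 of the 6 constraints hold; not an equilibrium.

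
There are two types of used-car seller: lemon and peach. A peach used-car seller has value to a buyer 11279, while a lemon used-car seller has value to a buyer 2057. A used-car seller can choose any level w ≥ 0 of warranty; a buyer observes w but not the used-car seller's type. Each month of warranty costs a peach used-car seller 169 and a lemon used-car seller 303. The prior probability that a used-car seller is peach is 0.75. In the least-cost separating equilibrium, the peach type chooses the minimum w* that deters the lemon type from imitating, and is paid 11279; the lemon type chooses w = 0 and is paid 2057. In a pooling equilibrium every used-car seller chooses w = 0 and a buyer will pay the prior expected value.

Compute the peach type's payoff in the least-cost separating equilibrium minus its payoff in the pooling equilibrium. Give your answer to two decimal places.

Least-cost separating signal: w* solves 2057 = 11279 − 303·w*, so w* = (11279 − 2057)/303 ≈ 30.4356.
Peach type's separating payoff: 11279 − 169 × w* = 11279 − 169 × (11279 − 2057)/303 = 11279 − 1558518/303 ≈ 6135.3762.
Pooling payoff: 0.75 × 11279 + 0.25 × 2057 = 8973.5.
Difference: 6135.3762 − 8973.5 = -2838.1238, i.e. -2838.12 to two decimal places.
The peach type would prefer the pooling outcome.

-2838.12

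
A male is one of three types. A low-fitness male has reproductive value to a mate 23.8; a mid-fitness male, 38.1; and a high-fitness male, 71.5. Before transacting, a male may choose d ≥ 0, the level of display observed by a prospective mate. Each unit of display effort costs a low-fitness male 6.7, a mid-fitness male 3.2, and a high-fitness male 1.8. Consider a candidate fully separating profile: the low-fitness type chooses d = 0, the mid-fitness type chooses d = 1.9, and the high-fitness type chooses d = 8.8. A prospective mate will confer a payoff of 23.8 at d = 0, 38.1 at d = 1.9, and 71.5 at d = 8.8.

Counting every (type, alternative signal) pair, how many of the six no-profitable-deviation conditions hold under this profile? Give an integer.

Low-fitness (own payoff 23.8): to d=1.9 gives 38.1 − 6.7×1.9 = 25.37 → profitable ✗; to d=8.8 gives 71.5 − 6.7×8.8 = 12.54 → no gain ✓.
Mid-fitness (own payoff 38.1 − 3.2×1.9 = 32.02): to d=0 gives 23.8 → no gain ✓; to d=8.8 gives 71.5 − 3.2×8.8 = 43.34 → profitable ✗.
High-fitness (own payoff 71.5 − 1.8×8.8 = 55.66): to d=0 gives 23.8 → no gain ✓; to d=1.9 gives 38.1 − 1.8×1.9 = 34.68 → no gain ✓.
4 of the 6 constraints hold; not an equilibrium.

4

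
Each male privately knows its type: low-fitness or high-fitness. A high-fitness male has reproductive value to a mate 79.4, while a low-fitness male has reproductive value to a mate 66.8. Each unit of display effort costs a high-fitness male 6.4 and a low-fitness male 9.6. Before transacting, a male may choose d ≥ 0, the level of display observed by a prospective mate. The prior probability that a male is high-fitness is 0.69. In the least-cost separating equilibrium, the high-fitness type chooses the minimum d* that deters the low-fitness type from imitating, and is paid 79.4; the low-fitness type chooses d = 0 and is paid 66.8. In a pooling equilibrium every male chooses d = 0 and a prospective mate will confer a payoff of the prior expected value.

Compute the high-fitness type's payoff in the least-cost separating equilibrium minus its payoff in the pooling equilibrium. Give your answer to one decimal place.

-4.5

Least-cost separating signal: d* solves 66.8 = 79.4 − 9.6·d*, so d* = (79.4 − 66.8)/9.6 = 1.3125.
High-fitness type's separating payoff: 79.4 − 6.4 × d* = 79.4 − 6.4 × (79.4 − 66.8)/9.6 = 79.4 − 80.64/9.6 = 71.
Pooling payoff: 0.69 × 79.4 + 0.31 × 66.8 = 75.494.
Difference: 71 − 75.494 = -4.494, i.e. -4.5 to one decimal place.
The high-fitness type would prefer the pooling outcome.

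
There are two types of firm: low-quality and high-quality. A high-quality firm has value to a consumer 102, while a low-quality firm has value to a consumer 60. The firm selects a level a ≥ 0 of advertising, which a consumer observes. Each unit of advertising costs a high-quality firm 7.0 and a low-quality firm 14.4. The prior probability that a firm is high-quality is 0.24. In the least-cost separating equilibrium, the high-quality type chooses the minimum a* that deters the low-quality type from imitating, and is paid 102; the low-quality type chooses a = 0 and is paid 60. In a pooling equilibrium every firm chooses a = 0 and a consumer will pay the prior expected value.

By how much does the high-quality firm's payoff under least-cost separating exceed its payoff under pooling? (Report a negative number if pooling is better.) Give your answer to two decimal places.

Least-cost separating signal: a* solves 60 = 102 − 14.4·a*, so a* = (102 − 60)/14.4 ≈ 2.9167.
High-quality type's separating payoff: 102 − 7.0 × a* = 102 − 7.0 × (102 − 60)/14.4 = 102 − 294/14.4 ≈ 81.5833.
Pooling payoff: 0.24 × 102 + 0.76 × 60 = 70.08.
Difference: 81.5833 − 70.08 = 11.5033, i.e. 11.50 to two decimal places.
The high-quality type prefers to separate.

11.50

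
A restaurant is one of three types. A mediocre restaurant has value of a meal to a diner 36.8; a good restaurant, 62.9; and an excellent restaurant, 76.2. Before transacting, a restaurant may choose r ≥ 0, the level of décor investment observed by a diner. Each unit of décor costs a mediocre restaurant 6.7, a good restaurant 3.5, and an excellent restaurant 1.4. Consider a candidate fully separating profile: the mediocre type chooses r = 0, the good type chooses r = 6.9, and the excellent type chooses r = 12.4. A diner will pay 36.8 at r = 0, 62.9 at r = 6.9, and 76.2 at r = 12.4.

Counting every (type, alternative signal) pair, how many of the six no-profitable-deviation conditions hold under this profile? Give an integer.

Mediocre (own payoff 36.8): to r=6.9 gives 62.9 − 6.7×6.9 = 16.67 → no gain ✓; to r=12.4 gives 76.2 − 6.7×12.4 = -6.88 → no gain ✓.
Excellent (own payoff 76.2 − 1.4×12.4 = 58.84): to r=0 gives 36.8 → no gain ✓; to r=6.9 gives 62.9 − 1.4×6.9 = 53.24 → no gain ✓.
Good (own payoff 62.9 − 3.5×6.9 = 38.75): to r=0 gives 36.8 → no gain ✓; to r=12.4 gives 76.2 − 3.5×12.4 = 32.8 → no gain ✓.
6 of the 6 constraints hold; this profile is a separating equilibrium.

6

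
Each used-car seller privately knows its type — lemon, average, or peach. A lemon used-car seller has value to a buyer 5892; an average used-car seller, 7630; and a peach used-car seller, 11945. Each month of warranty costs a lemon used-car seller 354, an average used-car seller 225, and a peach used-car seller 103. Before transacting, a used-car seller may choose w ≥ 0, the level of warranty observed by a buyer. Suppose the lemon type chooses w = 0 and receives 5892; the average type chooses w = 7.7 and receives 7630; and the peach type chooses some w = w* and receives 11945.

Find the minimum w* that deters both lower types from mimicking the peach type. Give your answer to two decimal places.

26.88

Average type (on-path payoff 7630 − 225×7.7 = 5897.5) won't mimic when 5897.5 ≥ 11945 − 225·w*, i.e. w* ≥ 26.88.
Lemon type (on-path payoff 5892) won't mimic when 5892 ≥ 11945 − 354·w*, i.e. w* ≥ 17.10.
Both must hold, so w* = max(17.10, 26.88) = 26.88. The average type's constraint binds.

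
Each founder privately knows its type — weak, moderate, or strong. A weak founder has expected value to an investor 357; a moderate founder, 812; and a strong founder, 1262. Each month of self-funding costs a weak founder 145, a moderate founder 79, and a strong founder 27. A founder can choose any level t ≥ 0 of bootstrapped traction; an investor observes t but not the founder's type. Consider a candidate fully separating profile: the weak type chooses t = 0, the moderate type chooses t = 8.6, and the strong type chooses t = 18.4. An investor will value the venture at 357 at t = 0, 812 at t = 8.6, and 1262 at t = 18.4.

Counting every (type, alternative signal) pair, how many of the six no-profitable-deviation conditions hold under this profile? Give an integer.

5

Moderate (own payoff 812 − 79×8.6 = 132.6): to t=0 gives 357 → profitable ✗; to t=18.4 gives 1262 − 79×18.4 = -191.6 → no gain ✓.
Strong (own payoff 1262 − 27×18.4 = 765.2): to t=0 gives 357 → no gain ✓; to t=8.6 gives 812 − 27×8.6 = 579.8 → no gain ✓.
Weak (own payoff 357): to t=8.6 gives 812 − 145×8.6 = -435 → no gain ✓; to t=18.4 gives 1262 − 145×18.4 = -1406 → no gain ✓.
5 of the 6 constraints hold; not an equilibrium.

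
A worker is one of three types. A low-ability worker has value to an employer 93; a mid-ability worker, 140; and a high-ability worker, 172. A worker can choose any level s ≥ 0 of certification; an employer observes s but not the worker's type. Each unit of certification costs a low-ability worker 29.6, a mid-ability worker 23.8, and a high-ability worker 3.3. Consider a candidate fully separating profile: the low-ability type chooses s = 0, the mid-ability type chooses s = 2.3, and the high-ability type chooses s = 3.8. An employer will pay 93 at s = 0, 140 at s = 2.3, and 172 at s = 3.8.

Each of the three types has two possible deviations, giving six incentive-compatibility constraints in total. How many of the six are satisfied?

High-ability (own payoff 172 − 3.3×3.8 = 159.46): to s=0 gives 93 → no gain ✓; to s=2.3 gives 140 − 3.3×2.3 = 132.41 → no gain ✓.
Low-ability (own payoff 93): to s=2.3 gives 140 − 29.6×2.3 = 71.92 → no gain ✓; to s=3.8 gives 172 − 29.6×3.8 = 59.52 → no gain ✓.
Mid-ability (own payoff 140 − 23.8×2.3 = 85.26): to s=0 gives 93 → profitable ✗; to s=3.8 gives 172 − 23.8×3.8 = 81.56 → no gain ✓.
5 of the 6 constraints hold; not an equilibrium.

5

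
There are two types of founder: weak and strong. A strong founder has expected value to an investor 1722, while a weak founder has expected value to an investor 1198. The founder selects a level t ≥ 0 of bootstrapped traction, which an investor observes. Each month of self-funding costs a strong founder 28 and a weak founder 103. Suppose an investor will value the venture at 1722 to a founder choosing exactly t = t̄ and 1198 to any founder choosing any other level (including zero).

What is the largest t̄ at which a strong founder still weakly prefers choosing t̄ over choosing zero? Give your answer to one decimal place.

Choosing t̄ yields the strong type 1722 − 28·t̄; choosing zero yields 1198.
The strong type is indifferent at 1722 − 28·t̄ = 1198, i.e. t̄ = (1722 − 1198) / 28 ≈ 18.7.
For any t̄ above 18.7 the strong type would rather pool at zero, so separation collapses.

18.7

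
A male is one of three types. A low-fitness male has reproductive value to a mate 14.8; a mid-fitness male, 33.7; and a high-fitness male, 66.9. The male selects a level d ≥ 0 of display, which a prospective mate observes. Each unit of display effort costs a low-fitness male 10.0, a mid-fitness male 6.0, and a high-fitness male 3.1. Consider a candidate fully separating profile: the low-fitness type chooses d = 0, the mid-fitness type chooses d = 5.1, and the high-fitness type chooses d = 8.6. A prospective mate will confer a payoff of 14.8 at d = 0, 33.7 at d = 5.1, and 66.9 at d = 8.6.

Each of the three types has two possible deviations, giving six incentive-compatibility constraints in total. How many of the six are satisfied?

4

Low-fitness (own payoff 14.8): to d=5.1 gives 33.7 − 10.0×5.1 = -17.3 → no gain ✓; to d=8.6 gives 66.9 − 10.0×8.6 = -19.1 → no gain ✓.
High-fitness (own payoff 66.9 − 3.1×8.6 = 40.24): to d=0 gives 14.8 → no gain ✓; to d=5.1 gives 33.7 − 3.1×5.1 = 17.89 → no gain ✓.
Mid-fitness (own payoff 33.7 − 6.0×5.1 = 3.1): to d=0 gives 14.8 → profitable ✗; to d=8.6 gives 66.9 − 6.0×8.6 = 15.3 → profitable ✗.
4 of the 6 constraints hold; not an equilibrium.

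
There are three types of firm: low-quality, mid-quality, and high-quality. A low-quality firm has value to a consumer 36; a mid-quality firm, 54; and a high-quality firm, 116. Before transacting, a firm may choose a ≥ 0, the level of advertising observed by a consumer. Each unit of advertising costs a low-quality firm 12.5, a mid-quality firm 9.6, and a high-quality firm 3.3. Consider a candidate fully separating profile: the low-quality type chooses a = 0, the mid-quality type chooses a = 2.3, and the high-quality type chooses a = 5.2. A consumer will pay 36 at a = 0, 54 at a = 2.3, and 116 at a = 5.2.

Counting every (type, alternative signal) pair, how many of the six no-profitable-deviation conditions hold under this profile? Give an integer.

3

Low-quality (own payoff 36): to a=2.3 gives 54 − 12.5×2.3 = 25.25 → no gain ✓; to a=5.2 gives 116 − 12.5×5.2 = 51 → profitable ✗.
High-quality (own payoff 116 − 3.3×5.2 = 98.84): to a=0 gives 36 → no gain ✓; to a=2.3 gives 54 − 3.3×2.3 = 46.41 → no gain ✓.
Mid-quality (own payoff 54 − 9.6×2.3 = 31.92): to a=0 gives 36 → profitable ✗; to a=5.2 gives 116 − 9.6×5.2 = 66.08 → profitable ✗.
3 of the 6 constraints hold; not an equilibrium.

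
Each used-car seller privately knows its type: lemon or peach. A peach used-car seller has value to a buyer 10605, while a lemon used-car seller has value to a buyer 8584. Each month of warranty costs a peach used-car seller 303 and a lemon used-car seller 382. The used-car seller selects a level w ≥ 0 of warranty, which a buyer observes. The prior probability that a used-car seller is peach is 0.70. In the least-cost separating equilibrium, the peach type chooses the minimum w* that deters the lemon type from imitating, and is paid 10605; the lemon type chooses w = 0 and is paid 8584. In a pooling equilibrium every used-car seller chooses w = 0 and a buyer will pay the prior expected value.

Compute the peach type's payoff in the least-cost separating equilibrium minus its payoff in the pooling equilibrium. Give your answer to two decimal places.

-996.74

Least-cost separating signal: w* solves 8584 = 10605 − 382·w*, so w* = (10605 − 8584)/382 ≈ 5.2906.
Peach type's separating payoff: 10605 − 303 × w* = 10605 − 303 × (10605 − 8584)/382 = 10605 − 612363/382 ≈ 9001.9555.
Pooling payoff: 0.70 × 10605 + 0.30 × 8584 = 9998.7.
Difference: 9001.9555 − 9998.7 = -996.7445, i.e. -996.74 to two decimal places.
The peach type would prefer the pooling outcome.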